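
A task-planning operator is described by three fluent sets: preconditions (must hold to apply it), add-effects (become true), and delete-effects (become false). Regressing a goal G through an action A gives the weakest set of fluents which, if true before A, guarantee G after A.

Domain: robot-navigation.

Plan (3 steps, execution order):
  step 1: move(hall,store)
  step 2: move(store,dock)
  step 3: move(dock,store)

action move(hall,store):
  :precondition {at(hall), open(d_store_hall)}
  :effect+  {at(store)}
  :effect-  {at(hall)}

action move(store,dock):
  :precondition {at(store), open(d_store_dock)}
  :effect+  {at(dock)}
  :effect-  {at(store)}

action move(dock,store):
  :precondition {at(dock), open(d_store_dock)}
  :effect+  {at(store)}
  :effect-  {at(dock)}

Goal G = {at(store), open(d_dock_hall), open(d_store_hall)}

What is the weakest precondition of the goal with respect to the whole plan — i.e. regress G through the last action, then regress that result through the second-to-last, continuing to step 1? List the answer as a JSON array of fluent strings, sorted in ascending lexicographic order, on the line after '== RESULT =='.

Regress step by step:
  through step 3 (move(dock,store)): drop {at(store)}, keep {open(d_dock_hall), open(d_store_hall)}, require {at(dock), open(d_store_dock)}
    → {at(dock), open(d_dock_hall), open(d_store_dock), open(d_store_hall)}
  through step 2 (move(store,dock)): drop {at(dock)}, keep {open(d_dock_hall), open(d_store_dock), open(d_store_hall)}, require {at(store), open(d_store_dock)}
    → {at(store), open(d_dock_hall), open(d_store_dock), open(d_store_hall)}
  through step 1 (move(hall,store)): drop {at(store)}, keep {open(d_dock_hall), open(d_store_dock), open(d_store_hall)}, require {at(hall), open(d_store_hall)}
    → {at(hall), open(d_dock_hall), open(d_store_dock), open(d_store_hall)}

== RESULT ==
["at(hall)", "open(d_dock_hall)", "open(d_store_dock)", "open(d_store_hall)"]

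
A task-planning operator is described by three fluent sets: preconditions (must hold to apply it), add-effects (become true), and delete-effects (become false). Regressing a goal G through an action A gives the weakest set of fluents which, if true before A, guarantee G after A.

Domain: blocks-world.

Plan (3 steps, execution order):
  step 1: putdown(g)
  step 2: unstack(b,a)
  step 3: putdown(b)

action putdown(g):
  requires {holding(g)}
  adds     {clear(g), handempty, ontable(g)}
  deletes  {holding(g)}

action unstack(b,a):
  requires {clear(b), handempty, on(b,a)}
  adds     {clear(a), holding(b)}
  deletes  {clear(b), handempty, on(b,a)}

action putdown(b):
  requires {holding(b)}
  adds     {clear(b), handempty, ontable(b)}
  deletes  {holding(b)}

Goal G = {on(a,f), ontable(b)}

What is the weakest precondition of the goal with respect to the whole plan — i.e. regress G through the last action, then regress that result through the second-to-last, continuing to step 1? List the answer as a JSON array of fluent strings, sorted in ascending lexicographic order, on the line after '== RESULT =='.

Regress step by step:
  through step 3 (putdown(b)): drop {ontable(b)}, keep {on(a,f)}, require {holding(b)}
    → {holding(b), on(a,f)}
  through step 2 (unstack(b,a)): drop {holding(b)}, keep {on(a,f)}, require {clear(b), handempty, on(b,a)}
    → {clear(b), handempty, on(a,f), on(b,a)}
  through step 1 (putdown(g)): drop {handempty}, keep {clear(b), on(a,f), on(b,a)}, require {holding(g)}
    → {clear(b), holding(g), on(a,f), on(b,a)}

== RESULT ==
["clear(b)", "holding(g)", "on(a,f)", "on(b,a)"]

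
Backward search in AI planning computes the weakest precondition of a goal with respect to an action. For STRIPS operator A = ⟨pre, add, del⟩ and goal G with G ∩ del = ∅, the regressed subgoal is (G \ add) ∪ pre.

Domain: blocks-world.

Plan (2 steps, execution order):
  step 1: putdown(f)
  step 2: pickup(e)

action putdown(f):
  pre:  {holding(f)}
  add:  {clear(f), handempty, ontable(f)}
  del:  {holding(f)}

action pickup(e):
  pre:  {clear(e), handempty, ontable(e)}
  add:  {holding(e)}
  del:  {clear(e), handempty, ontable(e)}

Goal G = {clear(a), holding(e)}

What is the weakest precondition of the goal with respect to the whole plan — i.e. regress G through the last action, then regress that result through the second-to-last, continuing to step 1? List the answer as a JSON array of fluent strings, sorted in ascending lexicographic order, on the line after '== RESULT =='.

Work backward from the goal:
  through step 2 (pickup(e)): drop {holding(e)}, keep {clear(a)}, require {clear(e), handempty, ontable(e)}
    → {clear(a), clear(e), handempty, ontable(e)}
  through step 1 (putdown(f)): drop {handempty}, keep {clear(a), clear(e), ontable(e)}, require {holding(f)}
    → {clear(a), clear(e), holding(f), ontable(e)}

== RESULT ==
["clear(a)", "clear(e)", "holding(f)", "ontable(e)"]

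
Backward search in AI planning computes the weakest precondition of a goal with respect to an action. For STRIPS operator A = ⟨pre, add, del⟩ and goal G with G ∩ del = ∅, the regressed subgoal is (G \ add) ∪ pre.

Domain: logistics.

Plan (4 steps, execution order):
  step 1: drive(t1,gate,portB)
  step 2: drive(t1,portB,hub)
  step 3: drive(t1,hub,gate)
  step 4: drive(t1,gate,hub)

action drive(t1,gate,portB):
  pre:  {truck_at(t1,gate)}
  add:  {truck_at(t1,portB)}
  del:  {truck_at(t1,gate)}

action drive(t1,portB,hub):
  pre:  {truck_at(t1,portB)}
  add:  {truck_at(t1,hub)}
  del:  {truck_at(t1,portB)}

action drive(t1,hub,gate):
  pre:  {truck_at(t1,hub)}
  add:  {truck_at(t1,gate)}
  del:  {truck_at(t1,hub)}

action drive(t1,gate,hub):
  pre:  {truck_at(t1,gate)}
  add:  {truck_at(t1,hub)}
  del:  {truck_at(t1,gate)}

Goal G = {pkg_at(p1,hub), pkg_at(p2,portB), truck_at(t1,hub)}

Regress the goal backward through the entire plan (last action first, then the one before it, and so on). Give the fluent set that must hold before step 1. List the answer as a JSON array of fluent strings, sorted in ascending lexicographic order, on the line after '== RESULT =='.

Regress step by step:
  through step 4 (drive(t1,gate,hub)): drop {truck_at(t1,hub)}, keep {pkg_at(p1,hub), pkg_at(p2,portB)}, require {truck_at(t1,gate)}
    → {pkg_at(p1,hub), pkg_at(p2,portB), truck_at(t1,gate)}
  through step 3 (drive(t1,hub,gate)): drop {truck_at(t1,gate)}, keep {pkg_at(p1,hub), pkg_at(p2,portB)}, require {truck_at(t1,hub)}
    → {pkg_at(p1,hub), pkg_at(p2,portB), truck_at(t1,hub)}
  through step 2 (drive(t1,portB,hub)): drop {truck_at(t1,hub)}, keep {pkg_at(p1,hub), pkg_at(p2,portB)}, require {truck_at(t1,portB)}
    → {pkg_at(p1,hub), pkg_at(p2,portB), truck_at(t1,portB)}
  through step 1 (drive(t1,gate,portB)): drop {truck_at(t1,portB)}, keep {pkg_at(p1,hub), pkg_at(p2,portB)}, require {truck_at(t1,gate)}
    → {pkg_at(p1,hub), pkg_at(p2,portB), truck_at(t1,gate)}

== RESULT ==
["pkg_at(p1,hub)", "pkg_at(p2,portB)", "truck_at(t1,gate)"]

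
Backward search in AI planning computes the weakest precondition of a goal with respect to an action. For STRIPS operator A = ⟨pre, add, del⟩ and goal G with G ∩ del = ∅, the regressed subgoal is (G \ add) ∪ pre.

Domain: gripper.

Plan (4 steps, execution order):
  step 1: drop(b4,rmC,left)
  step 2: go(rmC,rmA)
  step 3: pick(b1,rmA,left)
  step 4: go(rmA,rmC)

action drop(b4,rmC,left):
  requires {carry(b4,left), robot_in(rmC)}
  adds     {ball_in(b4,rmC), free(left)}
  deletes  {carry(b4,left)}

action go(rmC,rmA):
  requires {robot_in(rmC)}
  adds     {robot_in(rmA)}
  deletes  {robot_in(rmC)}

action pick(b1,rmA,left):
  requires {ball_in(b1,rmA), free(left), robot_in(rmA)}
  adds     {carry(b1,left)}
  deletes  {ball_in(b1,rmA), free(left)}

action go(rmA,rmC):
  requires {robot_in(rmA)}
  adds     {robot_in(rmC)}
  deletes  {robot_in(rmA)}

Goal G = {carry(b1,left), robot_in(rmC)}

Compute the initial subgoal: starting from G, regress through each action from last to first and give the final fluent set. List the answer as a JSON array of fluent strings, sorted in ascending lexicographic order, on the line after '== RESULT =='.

Regress step by step:
  through step 4 (go(rmA,rmC)): drop {robot_in(rmC)}, keep {carry(b1,left)}, require {robot_in(rmA)}
    → {carry(b1,left), robot_in(rmA)}
  through step 3 (pick(b1,rmA,left)): drop {carry(b1,left)}, keep {robot_in(rmA)}, require {ball_in(b1,rmA), free(left), robot_in(rmA)}
    → {ball_in(b1,rmA), free(left), robot_in(rmA)}
  through step 2 (go(rmC,rmA)): drop {robot_in(rmA)}, keep {ball_in(b1,rmA), free(left)}, require {robot_in(rmC)}
    → {ball_in(b1,rmA), free(left), robot_in(rmC)}
  through step 1 (drop(b4,rmC,left)): drop {free(left)}, keep {ball_in(b1,rmA), robot_in(rmC)}, require {carry(b4,left), robot_in(rmC)}
    → {ball_in(b1,rmA), carry(b4,left), robot_in(rmC)}

== RESULT ==
["ball_in(b1,rmA)", "carry(b4,left)", "robot_in(rmC)"]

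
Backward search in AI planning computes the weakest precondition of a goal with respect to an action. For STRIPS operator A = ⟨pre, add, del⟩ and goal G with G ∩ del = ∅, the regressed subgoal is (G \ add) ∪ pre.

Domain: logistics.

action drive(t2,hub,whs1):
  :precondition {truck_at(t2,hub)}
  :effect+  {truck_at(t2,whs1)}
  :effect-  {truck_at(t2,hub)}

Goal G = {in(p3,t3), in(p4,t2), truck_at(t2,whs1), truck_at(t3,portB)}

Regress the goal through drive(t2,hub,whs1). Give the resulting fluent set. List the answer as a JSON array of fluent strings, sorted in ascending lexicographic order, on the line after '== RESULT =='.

Compute (G \ add) ∪ pre:
  G ∩ del = {}  (empty — regression defined)
  G \ add = {in(p3,t3), in(p4,t2), truck_at(t2,whs1), truck_at(t3,portB)} \ {truck_at(t2,whs1)} = {in(p3,t3), in(p4,t2), truck_at(t3,portB)}
  ∪ pre   = {in(p3,t3), in(p4,t2), truck_at(t3,portB)} ∪ {truck_at(t2,hub)}
          = {in(p3,t3), in(p4,t2), truck_at(t2,hub), truck_at(t3,portB)}

== RESULT ==
["in(p3,t3)", "in(p4,t2)", "truck_at(t2,hub)", "truck_at(t3,portB)"]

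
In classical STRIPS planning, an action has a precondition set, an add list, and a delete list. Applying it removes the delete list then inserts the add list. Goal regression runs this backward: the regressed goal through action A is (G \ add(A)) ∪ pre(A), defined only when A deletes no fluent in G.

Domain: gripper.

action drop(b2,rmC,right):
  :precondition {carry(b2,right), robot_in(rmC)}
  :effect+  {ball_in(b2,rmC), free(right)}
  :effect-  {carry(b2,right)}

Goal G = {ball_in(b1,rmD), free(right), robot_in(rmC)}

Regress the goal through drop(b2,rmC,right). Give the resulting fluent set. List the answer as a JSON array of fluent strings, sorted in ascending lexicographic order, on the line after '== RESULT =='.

Compute (G \ add) ∪ pre:
  G ∩ del = {}  (empty — regression defined)
  G \ add = {ball_in(b1,rmD), free(right), robot_in(rmC)} \ {ball_in(b2,rmC), free(right)} = {ball_in(b1,rmD), robot_in(rmC)}
  ∪ pre   = {ball_in(b1,rmD), robot_in(rmC)} ∪ {carry(b2,right), robot_in(rmC)}
          = {ball_in(b1,rmD), carry(b2,right), robot_in(rmC)}

== RESULT ==
["ball_in(b1,rmD)", "carry(b2,right)", "robot_in(rmC)"]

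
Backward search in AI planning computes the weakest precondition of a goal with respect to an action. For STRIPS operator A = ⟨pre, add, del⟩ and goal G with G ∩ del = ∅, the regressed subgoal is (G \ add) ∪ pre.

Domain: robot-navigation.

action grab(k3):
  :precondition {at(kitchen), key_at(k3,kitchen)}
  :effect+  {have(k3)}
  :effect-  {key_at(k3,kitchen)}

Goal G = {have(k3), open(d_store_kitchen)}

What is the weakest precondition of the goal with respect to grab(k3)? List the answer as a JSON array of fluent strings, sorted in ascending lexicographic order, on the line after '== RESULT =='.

Compute (G \ add) ∪ pre:
  G ∩ del = {}  (empty — regression defined)
  G \ add = {have(k3), open(d_store_kitchen)} \ {have(k3)} = {open(d_store_kitchen)}
  ∪ pre   = {open(d_store_kitchen)} ∪ {at(kitchen), key_at(k3,kitchen)}
          = {at(kitchen), key_at(k3,kitchen), open(d_store_kitchen)}

== RESULT ==
["at(kitchen)", "key_at(k3,kitchen)", "open(d_store_kitchen)"]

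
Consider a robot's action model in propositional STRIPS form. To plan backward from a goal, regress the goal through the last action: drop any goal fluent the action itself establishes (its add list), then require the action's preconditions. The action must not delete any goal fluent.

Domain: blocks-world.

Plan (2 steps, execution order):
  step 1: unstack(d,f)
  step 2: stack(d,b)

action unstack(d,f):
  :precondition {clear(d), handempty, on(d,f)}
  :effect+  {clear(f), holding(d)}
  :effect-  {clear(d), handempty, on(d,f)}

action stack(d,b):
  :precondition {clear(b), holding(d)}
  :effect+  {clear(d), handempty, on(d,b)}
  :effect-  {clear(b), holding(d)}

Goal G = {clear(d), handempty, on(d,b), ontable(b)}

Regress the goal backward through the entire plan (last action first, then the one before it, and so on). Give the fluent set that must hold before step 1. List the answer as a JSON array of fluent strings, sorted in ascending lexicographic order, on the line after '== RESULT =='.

Work backward from the goal:
  through step 2 (stack(d,b)): drop {clear(d), handempty, on(d,b)}, keep {ontable(b)}, require {clear(b), holding(d)}
    → {clear(b), holding(d), ontable(b)}
  through step 1 (unstack(d,f)): drop {holding(d)}, keep {clear(b), ontable(b)}, require {clear(d), handempty, on(d,f)}
    → {clear(b), clear(d), handempty, on(d,f), ontable(b)}

== RESULT ==
["clear(b)", "clear(d)", "handempty", "on(d,f)", "ontable(b)"]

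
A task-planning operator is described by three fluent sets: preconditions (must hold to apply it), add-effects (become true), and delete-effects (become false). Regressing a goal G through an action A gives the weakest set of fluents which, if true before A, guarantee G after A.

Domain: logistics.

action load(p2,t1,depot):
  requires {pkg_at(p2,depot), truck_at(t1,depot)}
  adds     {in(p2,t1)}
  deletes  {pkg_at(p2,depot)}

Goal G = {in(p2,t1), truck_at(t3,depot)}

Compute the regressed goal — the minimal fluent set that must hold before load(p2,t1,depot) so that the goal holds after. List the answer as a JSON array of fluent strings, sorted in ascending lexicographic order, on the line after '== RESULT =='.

Compute (G \ add) ∪ pre:
  G ∩ del = {}  (empty — regression defined)
  G \ add = {in(p2,t1), truck_at(t3,depot)} \ {in(p2,t1)} = {truck_at(t3,depot)}
  ∪ pre   = {truck_at(t3,depot)} ∪ {pkg_at(p2,depot), truck_at(t1,depot)}
          = {pkg_at(p2,depot), truck_at(t1,depot), truck_at(t3,depot)}

== RESULT ==
["pkg_at(p2,depot)", "truck_at(t1,depot)", "truck_at(t3,depot)"]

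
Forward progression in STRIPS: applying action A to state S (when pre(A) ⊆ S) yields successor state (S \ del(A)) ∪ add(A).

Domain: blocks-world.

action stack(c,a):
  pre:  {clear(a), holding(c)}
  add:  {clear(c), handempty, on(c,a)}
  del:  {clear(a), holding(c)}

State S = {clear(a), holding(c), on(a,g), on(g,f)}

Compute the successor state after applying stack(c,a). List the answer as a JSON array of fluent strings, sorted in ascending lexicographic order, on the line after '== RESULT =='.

Progress:
  pre ⊆ S: {clear(a), holding(c)} ⊆ S  — applicable
  S \ del = {on(a,g), on(g,f)}
  ∪ add   = {clear(c), handempty, on(a,g), on(c,a), on(g,f)}

== RESULT ==
["clear(c)", "handempty", "on(a,g)", "on(c,a)", "on(g,f)"]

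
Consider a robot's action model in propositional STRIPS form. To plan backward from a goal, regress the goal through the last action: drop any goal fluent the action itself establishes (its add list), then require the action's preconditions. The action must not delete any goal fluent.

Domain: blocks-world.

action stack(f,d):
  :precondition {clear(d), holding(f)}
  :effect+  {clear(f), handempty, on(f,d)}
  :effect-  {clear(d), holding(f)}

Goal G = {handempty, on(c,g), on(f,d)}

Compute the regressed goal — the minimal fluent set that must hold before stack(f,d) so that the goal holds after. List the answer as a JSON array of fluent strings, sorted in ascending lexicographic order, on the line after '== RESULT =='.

Compute (G \ add) ∪ pre:
  G ∩ del = {}  (empty — regression defined)
  G \ add = {handempty, on(c,g), on(f,d)} \ {clear(f), handempty, on(f,d)} = {on(c,g)}
  ∪ pre   = {on(c,g)} ∪ {clear(d), holding(f)}
          = {clear(d), holding(f), on(c,g)}

== RESULT ==
["clear(d)", "holding(f)", "on(c,g)"]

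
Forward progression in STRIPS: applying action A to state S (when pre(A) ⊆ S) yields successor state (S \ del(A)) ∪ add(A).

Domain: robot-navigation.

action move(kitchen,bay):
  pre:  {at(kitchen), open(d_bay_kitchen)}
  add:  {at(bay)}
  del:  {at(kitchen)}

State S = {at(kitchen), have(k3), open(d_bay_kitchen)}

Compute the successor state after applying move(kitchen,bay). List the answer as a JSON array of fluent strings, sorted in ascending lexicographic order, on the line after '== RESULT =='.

Progress:
  pre ⊆ S: {at(kitchen), open(d_bay_kitchen)} ⊆ S  — applicable
  S \ del = {have(k3), open(d_bay_kitchen)}
  ∪ add   = {at(bay), have(k3), open(d_bay_kitchen)}

== RESULT ==
["at(bay)", "have(k3)", "open(d_bay_kitchen)"]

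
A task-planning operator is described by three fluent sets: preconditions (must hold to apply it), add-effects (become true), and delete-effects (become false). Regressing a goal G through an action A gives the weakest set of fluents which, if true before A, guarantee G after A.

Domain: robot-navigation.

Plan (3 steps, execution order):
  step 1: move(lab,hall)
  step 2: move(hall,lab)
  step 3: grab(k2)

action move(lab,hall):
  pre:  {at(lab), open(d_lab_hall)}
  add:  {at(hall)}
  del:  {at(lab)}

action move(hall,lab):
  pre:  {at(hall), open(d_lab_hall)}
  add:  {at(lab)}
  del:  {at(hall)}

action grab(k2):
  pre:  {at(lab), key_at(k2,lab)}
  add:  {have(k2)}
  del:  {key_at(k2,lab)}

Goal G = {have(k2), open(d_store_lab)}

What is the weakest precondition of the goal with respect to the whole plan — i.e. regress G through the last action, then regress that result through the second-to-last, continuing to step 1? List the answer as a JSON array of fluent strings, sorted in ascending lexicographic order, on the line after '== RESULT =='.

Regress step by step:
  through step 3 (grab(k2)): drop {have(k2)}, keep {open(d_store_lab)}, require {at(lab), key_at(k2,lab)}
    → {at(lab), key_at(k2,lab), open(d_store_lab)}
  through step 2 (move(hall,lab)): drop {at(lab)}, keep {key_at(k2,lab), open(d_store_lab)}, require {at(hall), open(d_lab_hall)}
    → {at(hall), key_at(k2,lab), open(d_lab_hall), open(d_store_lab)}
  through step 1 (move(lab,hall)): drop {at(hall)}, keep {key_at(k2,lab), open(d_lab_hall), open(d_store_lab)}, require {at(lab), open(d_lab_hall)}
    → {at(lab), key_at(k2,lab), open(d_lab_hall), open(d_store_lab)}

== RESULT ==
["at(lab)", "key_at(k2,lab)", "open(d_lab_hall)", "open(d_store_lab)"]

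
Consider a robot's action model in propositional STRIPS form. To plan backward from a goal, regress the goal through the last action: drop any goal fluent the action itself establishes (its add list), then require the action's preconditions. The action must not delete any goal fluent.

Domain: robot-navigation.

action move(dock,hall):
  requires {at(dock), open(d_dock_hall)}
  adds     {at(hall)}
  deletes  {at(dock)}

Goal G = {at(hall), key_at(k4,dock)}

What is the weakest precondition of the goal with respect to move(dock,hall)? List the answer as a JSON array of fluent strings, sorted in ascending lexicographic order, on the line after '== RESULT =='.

Compute (G \ add) ∪ pre:
  G ∩ del = {}  (empty — regression defined)
  G \ add = {at(hall), key_at(k4,dock)} \ {at(hall)} = {key_at(k4,dock)}
  ∪ pre   = {key_at(k4,dock)} ∪ {at(dock), open(d_dock_hall)}
          = {at(dock), key_at(k4,dock), open(d_dock_hall)}

== RESULT ==
["at(dock)", "key_at(k4,dock)", "open(d_dock_hall)"]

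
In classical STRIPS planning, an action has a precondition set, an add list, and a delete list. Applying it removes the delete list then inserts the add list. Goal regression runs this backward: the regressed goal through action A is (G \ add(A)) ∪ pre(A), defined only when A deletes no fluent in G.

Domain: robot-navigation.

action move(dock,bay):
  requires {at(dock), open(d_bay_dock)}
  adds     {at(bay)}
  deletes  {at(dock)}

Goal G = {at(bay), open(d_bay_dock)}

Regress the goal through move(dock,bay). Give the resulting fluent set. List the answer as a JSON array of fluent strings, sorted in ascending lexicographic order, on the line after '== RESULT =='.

Compute (G \ add) ∪ pre:
  G ∩ del = {}  (empty — regression defined)
  G \ add = {at(bay), open(d_bay_dock)} \ {at(bay)} = {open(d_bay_dock)}
  ∪ pre   = {open(d_bay_dock)} ∪ {at(dock), open(d_bay_dock)}
          = {at(dock), open(d_bay_dock)}

== RESULT ==
["at(dock)", "open(d_bay_dock)"]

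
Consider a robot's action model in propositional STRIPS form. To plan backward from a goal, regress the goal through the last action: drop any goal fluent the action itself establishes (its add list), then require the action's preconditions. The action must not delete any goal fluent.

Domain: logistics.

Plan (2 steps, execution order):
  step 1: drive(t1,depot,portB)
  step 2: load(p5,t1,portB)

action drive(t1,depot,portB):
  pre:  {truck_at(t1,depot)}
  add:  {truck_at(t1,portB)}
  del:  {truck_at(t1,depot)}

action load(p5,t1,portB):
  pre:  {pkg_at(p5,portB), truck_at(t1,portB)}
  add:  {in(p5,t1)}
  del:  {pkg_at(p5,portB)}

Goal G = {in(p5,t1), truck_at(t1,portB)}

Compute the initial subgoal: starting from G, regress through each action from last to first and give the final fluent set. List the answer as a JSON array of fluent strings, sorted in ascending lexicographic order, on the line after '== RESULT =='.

Regress step by step:
  through step 2 (load(p5,t1,portB)): drop {in(p5,t1)}, keep {truck_at(t1,portB)}, require {pkg_at(p5,portB), truck_at(t1,portB)}
    → {pkg_at(p5,portB), truck_at(t1,portB)}
  through step 1 (drive(t1,depot,portB)): drop {truck_at(t1,portB)}, keep {pkg_at(p5,portB)}, require {truck_at(t1,depot)}
    → {pkg_at(p5,portB), truck_at(t1,depot)}

== RESULT ==
["pkg_at(p5,portB)", "truck_at(t1,depot)"]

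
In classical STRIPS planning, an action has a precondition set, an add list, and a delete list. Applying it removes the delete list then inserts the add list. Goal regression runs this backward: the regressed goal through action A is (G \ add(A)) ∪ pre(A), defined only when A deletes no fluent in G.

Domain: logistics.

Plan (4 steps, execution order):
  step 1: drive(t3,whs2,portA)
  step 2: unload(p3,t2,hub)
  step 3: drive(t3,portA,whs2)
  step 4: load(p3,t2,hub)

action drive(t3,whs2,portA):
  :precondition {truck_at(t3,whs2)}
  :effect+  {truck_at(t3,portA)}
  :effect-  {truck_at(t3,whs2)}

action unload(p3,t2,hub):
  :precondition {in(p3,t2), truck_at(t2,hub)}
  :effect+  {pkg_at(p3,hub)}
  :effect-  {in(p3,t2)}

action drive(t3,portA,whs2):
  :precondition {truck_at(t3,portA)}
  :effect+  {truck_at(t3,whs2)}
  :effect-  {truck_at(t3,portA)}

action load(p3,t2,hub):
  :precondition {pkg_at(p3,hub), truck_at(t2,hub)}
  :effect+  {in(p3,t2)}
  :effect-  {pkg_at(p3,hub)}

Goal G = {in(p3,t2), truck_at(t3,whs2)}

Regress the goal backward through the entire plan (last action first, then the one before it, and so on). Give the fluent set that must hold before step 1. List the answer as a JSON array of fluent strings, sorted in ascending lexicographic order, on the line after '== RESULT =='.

Work backward from the goal:
  through step 4 (load(p3,t2,hub)): drop {in(p3,t2)}, keep {truck_at(t3,whs2)}, require {pkg_at(p3,hub), truck_at(t2,hub)}
    → {pkg_at(p3,hub), truck_at(t2,hub), truck_at(t3,whs2)}
  through step 3 (drive(t3,portA,whs2)): drop {truck_at(t3,whs2)}, keep {pkg_at(p3,hub), truck_at(t2,hub)}, require {truck_at(t3,portA)}
    → {pkg_at(p3,hub), truck_at(t2,hub), truck_at(t3,portA)}
  through step 2 (unload(p3,t2,hub)): drop {pkg_at(p3,hub)}, keep {truck_at(t2,hub), truck_at(t3,portA)}, require {in(p3,t2), truck_at(t2,hub)}
    → {in(p3,t2), truck_at(t2,hub), truck_at(t3,portA)}
  through step 1 (drive(t3,whs2,portA)): drop {truck_at(t3,portA)}, keep {in(p3,t2), truck_at(t2,hub)}, require {truck_at(t3,whs2)}
    → {in(p3,t2), truck_at(t2,hub), truck_at(t3,whs2)}

== RESULT ==
["in(p3,t2)", "truck_at(t2,hub)", "truck_at(t3,whs2)"]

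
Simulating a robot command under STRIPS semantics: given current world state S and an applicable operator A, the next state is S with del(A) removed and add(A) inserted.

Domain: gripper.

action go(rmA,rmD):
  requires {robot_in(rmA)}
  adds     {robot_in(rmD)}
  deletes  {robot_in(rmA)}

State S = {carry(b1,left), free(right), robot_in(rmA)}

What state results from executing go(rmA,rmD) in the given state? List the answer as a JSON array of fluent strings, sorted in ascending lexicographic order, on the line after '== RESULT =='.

Progress:
  pre ⊆ S: {robot_in(rmA)} ⊆ S  — applicable
  S \ del = {carry(b1,left), free(right)}
  ∪ add   = {carry(b1,left), free(right), robot_in(rmD)}

== RESULT ==
["carry(b1,left)", "free(right)", "robot_in(rmD)"]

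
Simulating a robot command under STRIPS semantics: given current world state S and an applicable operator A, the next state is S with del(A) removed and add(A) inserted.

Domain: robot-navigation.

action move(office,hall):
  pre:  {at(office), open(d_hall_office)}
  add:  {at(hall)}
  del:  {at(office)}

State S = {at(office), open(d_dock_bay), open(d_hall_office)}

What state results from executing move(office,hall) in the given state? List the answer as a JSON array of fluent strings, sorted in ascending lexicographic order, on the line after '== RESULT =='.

Compute (S \ del) ∪ add:
  pre ⊆ S: {at(office), open(d_hall_office)} ⊆ S  — applicable
  S \ del = {open(d_dock_bay), open(d_hall_office)}
  ∪ add   = {at(hall), open(d_dock_bay), open(d_hall_office)}

== RESULT ==
["at(hall)", "open(d_dock_bay)", "open(d_hall_office)"]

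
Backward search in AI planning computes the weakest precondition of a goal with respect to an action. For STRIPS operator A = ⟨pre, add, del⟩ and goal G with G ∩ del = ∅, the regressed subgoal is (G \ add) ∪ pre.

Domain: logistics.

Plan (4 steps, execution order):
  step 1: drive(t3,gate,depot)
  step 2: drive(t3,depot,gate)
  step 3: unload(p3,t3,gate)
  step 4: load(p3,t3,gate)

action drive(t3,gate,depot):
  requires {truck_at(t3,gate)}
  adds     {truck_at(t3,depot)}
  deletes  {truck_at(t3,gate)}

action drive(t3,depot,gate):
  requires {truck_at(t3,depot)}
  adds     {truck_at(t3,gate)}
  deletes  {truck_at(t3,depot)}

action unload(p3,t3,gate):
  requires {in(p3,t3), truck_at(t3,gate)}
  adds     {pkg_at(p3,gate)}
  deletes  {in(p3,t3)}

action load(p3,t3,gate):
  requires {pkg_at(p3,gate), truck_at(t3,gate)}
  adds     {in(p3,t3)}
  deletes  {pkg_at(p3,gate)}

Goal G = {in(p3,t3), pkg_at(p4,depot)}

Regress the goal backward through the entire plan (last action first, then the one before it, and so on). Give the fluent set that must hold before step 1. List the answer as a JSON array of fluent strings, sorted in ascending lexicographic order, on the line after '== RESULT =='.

Regress step by step:
  through step 4 (load(p3,t3,gate)): drop {in(p3,t3)}, keep {pkg_at(p4,depot)}, require {pkg_at(p3,gate), truck_at(t3,gate)}
    → {pkg_at(p3,gate), pkg_at(p4,depot), truck_at(t3,gate)}
  through step 3 (unload(p3,t3,gate)): drop {pkg_at(p3,gate)}, keep {pkg_at(p4,depot), truck_at(t3,gate)}, require {in(p3,t3), truck_at(t3,gate)}
    → {in(p3,t3), pkg_at(p4,depot), truck_at(t3,gate)}
  through step 2 (drive(t3,depot,gate)): drop {truck_at(t3,gate)}, keep {in(p3,t3), pkg_at(p4,depot)}, require {truck_at(t3,depot)}
    → {in(p3,t3), pkg_at(p4,depot), truck_at(t3,depot)}
  through step 1 (drive(t3,gate,depot)): drop {truck_at(t3,depot)}, keep {in(p3,t3), pkg_at(p4,depot)}, require {truck_at(t3,gate)}
    → {in(p3,t3), pkg_at(p4,depot), truck_at(t3,gate)}

== RESULT ==
["in(p3,t3)", "pkg_at(p4,depot)", "truck_at(t3,gate)"]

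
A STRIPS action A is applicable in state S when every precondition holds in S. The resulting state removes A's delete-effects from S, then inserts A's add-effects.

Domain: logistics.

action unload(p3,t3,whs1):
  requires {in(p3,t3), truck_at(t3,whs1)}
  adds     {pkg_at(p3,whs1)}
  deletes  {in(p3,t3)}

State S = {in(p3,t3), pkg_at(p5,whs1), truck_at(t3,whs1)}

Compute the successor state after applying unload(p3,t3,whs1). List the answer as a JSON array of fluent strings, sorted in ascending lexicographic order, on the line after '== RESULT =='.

Progress:
  pre ⊆ S: {in(p3,t3), truck_at(t3,whs1)} ⊆ S  — applicable
  S \ del = {pkg_at(p5,whs1), truck_at(t3,whs1)}
  ∪ add   = {pkg_at(p3,whs1), pkg_at(p5,whs1), truck_at(t3,whs1)}

== RESULT ==
["pkg_at(p3,whs1)", "pkg_at(p5,whs1)", "truck_at(t3,whs1)"]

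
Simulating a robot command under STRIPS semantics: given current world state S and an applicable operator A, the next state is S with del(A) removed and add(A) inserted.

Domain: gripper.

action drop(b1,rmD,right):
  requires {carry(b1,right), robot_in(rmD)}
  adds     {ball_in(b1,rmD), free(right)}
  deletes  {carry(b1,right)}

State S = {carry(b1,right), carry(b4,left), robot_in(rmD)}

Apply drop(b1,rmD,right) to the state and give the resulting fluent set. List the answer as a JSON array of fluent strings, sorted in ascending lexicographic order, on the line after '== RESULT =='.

Compute (S \ del) ∪ add:
  pre ⊆ S: {carry(b1,right), robot_in(rmD)} ⊆ S  — applicable
  S \ del = {carry(b4,left), robot_in(rmD)}
  ∪ add   = {ball_in(b1,rmD), carry(b4,left), free(right), robot_in(rmD)}

== RESULT ==
["ball_in(b1,rmD)", "carry(b4,left)", "free(right)", "robot_in(rmD)"]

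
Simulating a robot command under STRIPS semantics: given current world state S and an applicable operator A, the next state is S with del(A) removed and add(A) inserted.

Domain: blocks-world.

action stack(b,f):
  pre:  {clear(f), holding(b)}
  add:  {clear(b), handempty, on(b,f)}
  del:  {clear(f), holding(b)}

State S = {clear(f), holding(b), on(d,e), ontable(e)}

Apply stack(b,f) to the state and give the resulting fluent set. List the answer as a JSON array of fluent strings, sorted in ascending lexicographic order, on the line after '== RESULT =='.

Compute (S \ del) ∪ add:
  pre ⊆ S: {clear(f), holding(b)} ⊆ S  — applicable
  S \ del = {on(d,e), ontable(e)}
  ∪ add   = {clear(b), handempty, on(b,f), on(d,e), ontable(e)}

== RESULT ==
["clear(b)", "handempty", "on(b,f)", "on(d,e)", "ontable(e)"]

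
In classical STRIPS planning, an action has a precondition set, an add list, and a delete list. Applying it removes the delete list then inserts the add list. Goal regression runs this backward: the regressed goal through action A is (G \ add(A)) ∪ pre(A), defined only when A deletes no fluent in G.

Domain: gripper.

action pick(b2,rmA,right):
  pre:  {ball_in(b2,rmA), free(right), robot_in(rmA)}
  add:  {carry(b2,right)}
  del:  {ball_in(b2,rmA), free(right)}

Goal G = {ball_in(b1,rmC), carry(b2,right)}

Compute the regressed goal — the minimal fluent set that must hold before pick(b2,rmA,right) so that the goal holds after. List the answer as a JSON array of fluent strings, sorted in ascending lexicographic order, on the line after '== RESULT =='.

Regress:
  G ∩ del = {}  (empty — regression defined)
  G \ add = {ball_in(b1,rmC), carry(b2,right)} \ {carry(b2,right)} = {ball_in(b1,rmC)}
  ∪ pre   = {ball_in(b1,rmC)} ∪ {ball_in(b2,rmA), free(right), robot_in(rmA)}
          = {ball_in(b1,rmC), ball_in(b2,rmA), free(right), robot_in(rmA)}

== RESULT ==
["ball_in(b1,rmC)", "ball_in(b2,rmA)", "free(right)", "robot_in(rmA)"]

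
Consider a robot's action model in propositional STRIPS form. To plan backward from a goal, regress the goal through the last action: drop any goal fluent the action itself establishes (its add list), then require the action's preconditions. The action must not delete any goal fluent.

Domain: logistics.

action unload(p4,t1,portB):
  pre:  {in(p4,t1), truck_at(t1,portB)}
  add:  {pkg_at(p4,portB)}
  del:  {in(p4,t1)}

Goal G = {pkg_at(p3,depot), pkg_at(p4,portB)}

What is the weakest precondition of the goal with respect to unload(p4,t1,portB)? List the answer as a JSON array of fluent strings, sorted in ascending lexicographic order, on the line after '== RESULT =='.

Regress:
  G ∩ del = {}  (empty — regression defined)
  G \ add = {pkg_at(p3,depot), pkg_at(p4,portB)} \ {pkg_at(p4,portB)} = {pkg_at(p3,depot)}
  ∪ pre   = {pkg_at(p3,depot)} ∪ {in(p4,t1), truck_at(t1,portB)}
          = {in(p4,t1), pkg_at(p3,depot), truck_at(t1,portB)}

== RESULT ==
["in(p4,t1)", "pkg_at(p3,depot)", "truck_at(t1,portB)"]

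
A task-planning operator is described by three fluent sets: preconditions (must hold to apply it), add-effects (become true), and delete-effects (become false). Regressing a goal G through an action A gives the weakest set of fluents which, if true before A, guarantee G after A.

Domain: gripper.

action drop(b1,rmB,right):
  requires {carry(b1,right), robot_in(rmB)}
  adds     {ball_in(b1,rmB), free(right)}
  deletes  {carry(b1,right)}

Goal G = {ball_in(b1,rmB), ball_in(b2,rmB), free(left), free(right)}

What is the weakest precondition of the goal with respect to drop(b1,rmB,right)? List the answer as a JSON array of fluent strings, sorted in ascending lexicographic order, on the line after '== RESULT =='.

Regress:
  G ∩ del = {}  (empty — regression defined)
  G \ add = {ball_in(b1,rmB), ball_in(b2,rmB), free(left), free(right)} \ {ball_in(b1,rmB), free(right)} = {ball_in(b2,rmB), free(left)}
  ∪ pre   = {ball_in(b2,rmB), free(left)} ∪ {carry(b1,right), robot_in(rmB)}
          = {ball_in(b2,rmB), carry(b1,right), free(left), robot_in(rmB)}

== RESULT ==
["ball_in(b2,rmB)", "carry(b1,right)", "free(left)", "robot_in(rmB)"]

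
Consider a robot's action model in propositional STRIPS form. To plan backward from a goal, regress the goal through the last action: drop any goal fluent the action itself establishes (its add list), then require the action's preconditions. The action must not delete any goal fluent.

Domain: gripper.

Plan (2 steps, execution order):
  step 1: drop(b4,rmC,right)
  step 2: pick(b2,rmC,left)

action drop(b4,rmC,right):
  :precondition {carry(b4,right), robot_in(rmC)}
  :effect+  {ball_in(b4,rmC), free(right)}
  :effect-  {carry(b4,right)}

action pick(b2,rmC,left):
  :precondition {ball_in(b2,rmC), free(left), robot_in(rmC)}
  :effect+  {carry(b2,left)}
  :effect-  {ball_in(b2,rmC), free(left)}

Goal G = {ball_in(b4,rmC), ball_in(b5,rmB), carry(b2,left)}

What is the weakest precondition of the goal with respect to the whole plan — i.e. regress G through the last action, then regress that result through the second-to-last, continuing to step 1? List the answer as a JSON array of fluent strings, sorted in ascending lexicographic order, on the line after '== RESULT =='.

Work backward from the goal:
  through step 2 (pick(b2,rmC,left)): drop {carry(b2,left)}, keep {ball_in(b4,rmC), ball_in(b5,rmB)}, require {ball_in(b2,rmC), free(left), robot_in(rmC)}
    → {ball_in(b2,rmC), ball_in(b4,rmC), ball_in(b5,rmB), free(left), robot_in(rmC)}
  through step 1 (drop(b4,rmC,right)): drop {ball_in(b4,rmC)}, keep {ball_in(b2,rmC), ball_in(b5,rmB), free(left), robot_in(rmC)}, require {carry(b4,right), robot_in(rmC)}
    → {ball_in(b2,rmC), ball_in(b5,rmB), carry(b4,right), free(left), robot_in(rmC)}

== RESULT ==
["ball_in(b2,rmC)", "ball_in(b5,rmB)", "carry(b4,right)", "free(left)", "robot_in(rmC)"]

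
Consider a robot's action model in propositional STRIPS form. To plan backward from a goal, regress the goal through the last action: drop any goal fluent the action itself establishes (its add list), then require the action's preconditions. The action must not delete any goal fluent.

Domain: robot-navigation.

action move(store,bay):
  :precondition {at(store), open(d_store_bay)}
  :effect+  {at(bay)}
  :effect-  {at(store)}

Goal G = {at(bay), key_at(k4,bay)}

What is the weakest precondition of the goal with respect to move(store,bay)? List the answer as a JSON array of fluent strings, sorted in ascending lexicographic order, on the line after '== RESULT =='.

Compute (G \ add) ∪ pre:
  G ∩ del = {}  (empty — regression defined)
  G \ add = {at(bay), key_at(k4,bay)} \ {at(bay)} = {key_at(k4,bay)}
  ∪ pre   = {key_at(k4,bay)} ∪ {at(store), open(d_store_bay)}
          = {at(store), key_at(k4,bay), open(d_store_bay)}

== RESULT ==
["at(store)", "key_at(k4,bay)", "open(d_store_bay)"]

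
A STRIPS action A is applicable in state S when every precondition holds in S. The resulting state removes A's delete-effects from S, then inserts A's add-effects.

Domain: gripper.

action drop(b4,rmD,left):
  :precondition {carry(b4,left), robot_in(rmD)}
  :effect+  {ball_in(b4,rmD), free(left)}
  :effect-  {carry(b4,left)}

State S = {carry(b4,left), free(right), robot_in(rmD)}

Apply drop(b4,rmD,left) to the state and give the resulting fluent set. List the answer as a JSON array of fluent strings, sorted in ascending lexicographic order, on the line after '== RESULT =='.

Progress:
  pre ⊆ S: {carry(b4,left), robot_in(rmD)} ⊆ S  — applicable
  S \ del = {free(right), robot_in(rmD)}
  ∪ add   = {ball_in(b4,rmD), free(left), free(right), robot_in(rmD)}

== RESULT ==
["ball_in(b4,rmD)", "free(left)", "free(right)", "robot_in(rmD)"]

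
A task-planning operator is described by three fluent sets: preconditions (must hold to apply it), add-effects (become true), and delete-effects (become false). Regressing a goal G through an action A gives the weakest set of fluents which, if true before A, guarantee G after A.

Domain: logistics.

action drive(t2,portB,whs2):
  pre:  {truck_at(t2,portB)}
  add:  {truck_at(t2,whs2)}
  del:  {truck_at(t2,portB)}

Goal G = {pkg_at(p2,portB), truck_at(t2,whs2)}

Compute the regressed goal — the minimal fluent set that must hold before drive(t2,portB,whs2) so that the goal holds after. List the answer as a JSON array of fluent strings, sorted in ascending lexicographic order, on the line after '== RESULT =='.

Compute (G \ add) ∪ pre:
  G ∩ del = {}  (empty — regression defined)
  G \ add = {pkg_at(p2,portB), truck_at(t2,whs2)} \ {truck_at(t2,whs2)} = {pkg_at(p2,portB)}
  ∪ pre   = {pkg_at(p2,portB)} ∪ {truck_at(t2,portB)}
          = {pkg_at(p2,portB), truck_at(t2,portB)}

== RESULT ==
["pkg_at(p2,portB)", "truck_at(t2,portB)"]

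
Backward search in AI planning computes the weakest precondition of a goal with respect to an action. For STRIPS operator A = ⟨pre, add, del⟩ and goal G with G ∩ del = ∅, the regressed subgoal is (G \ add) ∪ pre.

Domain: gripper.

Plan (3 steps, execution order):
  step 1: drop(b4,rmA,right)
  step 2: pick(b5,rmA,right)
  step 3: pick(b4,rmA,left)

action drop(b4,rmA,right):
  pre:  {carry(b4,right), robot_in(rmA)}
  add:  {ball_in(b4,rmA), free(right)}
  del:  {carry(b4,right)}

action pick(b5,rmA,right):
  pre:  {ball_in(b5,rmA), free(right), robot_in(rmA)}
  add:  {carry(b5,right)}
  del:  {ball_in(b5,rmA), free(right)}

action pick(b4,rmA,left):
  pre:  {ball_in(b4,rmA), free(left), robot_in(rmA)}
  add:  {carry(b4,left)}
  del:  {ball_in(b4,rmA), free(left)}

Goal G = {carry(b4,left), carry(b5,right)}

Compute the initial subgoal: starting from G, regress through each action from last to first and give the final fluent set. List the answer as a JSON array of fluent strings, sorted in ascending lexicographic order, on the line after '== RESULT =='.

Regress step by step:
  through step 3 (pick(b4,rmA,left)): drop {carry(b4,left)}, keep {carry(b5,right)}, require {ball_in(b4,rmA), free(left), robot_in(rmA)}
    → {ball_in(b4,rmA), carry(b5,right), free(left), robot_in(rmA)}
  through step 2 (pick(b5,rmA,right)): drop {carry(b5,right)}, keep {ball_in(b4,rmA), free(left), robot_in(rmA)}, require {ball_in(b5,rmA), free(right), robot_in(rmA)}
    → {ball_in(b4,rmA), ball_in(b5,rmA), free(left), free(right), robot_in(rmA)}
  through step 1 (drop(b4,rmA,right)): drop {ball_in(b4,rmA), free(right)}, keep {ball_in(b5,rmA), free(left), robot_in(rmA)}, require {carry(b4,right), robot_in(rmA)}
    → {ball_in(b5,rmA), carry(b4,right), free(left), robot_in(rmA)}

== RESULT ==
["ball_in(b5,rmA)", "carry(b4,right)", "free(left)", "robot_in(rmA)"]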